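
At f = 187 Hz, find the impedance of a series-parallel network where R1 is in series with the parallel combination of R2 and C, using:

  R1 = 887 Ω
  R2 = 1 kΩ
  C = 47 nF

Step 1 — Angular frequency: ω = 2π·f = 2π·187 = 1175 rad/s.
Step 2 — Component impedances:
  R1: Z = R = 887 Ω
  R2: Z = R = 1000 Ω
  C: Z = 1/(jωC) = -j/(ω·C) = 0 - j1.811e+04 Ω
Step 3 — Parallel branch: R2 || C = 1/(1/R2 + 1/C) = 997 - j55.06 Ω.
Step 4 — Series with R1: Z_total = R1 + (R2 || C) = 1884 - j55.06 Ω = 1885∠-1.7° Ω.

Z = 1884 - j55.06 Ω = 1885∠-1.7° Ω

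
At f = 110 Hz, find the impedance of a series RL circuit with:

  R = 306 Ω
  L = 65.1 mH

Step 1 — Angular frequency: ω = 2π·f = 2π·110 = 691.2 rad/s.
Step 2 — Component impedances:
  R: Z = R = 306 Ω
  L: Z = jωL = j·691.2·0.0651 = 0 + j44.99 Ω
Step 3 — Series combination: Z_total = R + L = 306 + j44.99 Ω = 309.3∠8.4° Ω.

Z = 306 + j44.99 Ω = 309.3∠8.4° Ω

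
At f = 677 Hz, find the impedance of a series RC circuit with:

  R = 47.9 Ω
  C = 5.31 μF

Step 1 — Angular frequency: ω = 2π·f = 2π·677 = 4254 rad/s.
Step 2 — Component impedances:
  R: Z = R = 47.9 Ω
  C: Z = 1/(jωC) = -j/(ω·C) = 0 - j44.27 Ω
Step 3 — Series combination: Z_total = R + C = 47.9 - j44.27 Ω = 65.23∠-42.7° Ω.

Z = 47.9 - j44.27 Ω = 65.23∠-42.7° Ω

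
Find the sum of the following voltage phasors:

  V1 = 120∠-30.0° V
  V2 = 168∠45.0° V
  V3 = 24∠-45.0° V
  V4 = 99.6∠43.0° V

Step 1 — Convert each phasor to rectangular form:
  V1 = 120·(cos(-30.0°) + j·sin(-30.0°)) = 103.9 - j60 V
  V2 = 168·(cos(45.0°) + j·sin(45.0°)) = 118.8 + j118.8 V
  V3 = 24·(cos(-45.0°) + j·sin(-45.0°)) = 16.97 - j16.97 V
  V4 = 99.6·(cos(43.0°) + j·sin(43.0°)) = 72.84 + j67.93 V
Step 2 — Sum components: V_total = 312.5 + j109.8 V.
Step 3 — Convert to polar: |V_total| = 331.2 V, ∠V_total = 19.3°.

V_total = 331.2∠19.3° V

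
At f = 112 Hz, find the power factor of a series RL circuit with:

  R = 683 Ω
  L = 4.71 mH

Step 1 — Angular frequency: ω = 2π·f = 2π·112 = 703.7 rad/s.
Step 2 — Component impedances:
  R: Z = R = 683 Ω
  L: Z = jωL = j·703.7·0.00471 = 0 + j3.315 Ω
Step 3 — Series combination: Z_total = R + L = 683 + j3.315 Ω = 683∠0.3° Ω.
Step 4 — Power factor: PF = cos(φ) = Re(Z)/|Z| = 683/683 = 1.
Step 5 — Type: Im(Z) = 3.315 ⇒ lagging (phase φ = 0.3°).

PF = 1 (lagging, φ = 0.3°)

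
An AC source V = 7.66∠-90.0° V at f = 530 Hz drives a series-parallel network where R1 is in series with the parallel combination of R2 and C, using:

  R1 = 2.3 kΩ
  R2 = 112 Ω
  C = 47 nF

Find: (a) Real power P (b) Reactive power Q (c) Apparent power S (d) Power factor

Step 1 — Angular frequency: ω = 2π·f = 2π·530 = 3330 rad/s.
Step 2 — Component impedances:
  R1: Z = R = 2300 Ω
  R2: Z = R = 112 Ω
  C: Z = 1/(jωC) = -j/(ω·C) = 0 - j6389 Ω
Step 3 — Parallel branch: R2 || C = 1/(1/R2 + 1/C) = 112 - j1.963 Ω.
Step 4 — Series with R1: Z_total = R1 + (R2 || C) = 2412 - j1.963 Ω = 2412∠-0.0° Ω.
Step 5 — Source phasor: V = 7.66∠-90.0° V = 0 - j7.66 V.
Step 6 — Current: I = V / Z = 2.584e-06 - j0.003176 A = 0.003176∠-90.0° A.
Step 7 — Complex power: S = V·I* = 0.02433 - j1.98e-05 VA.
Step 8 — Real power: P = Re(S) = 0.02433 W.
Step 9 — Reactive power: Q = Im(S) = -1.98e-05 VAR.
Step 10 — Apparent power: |S| = 0.02433 VA.
Step 11 — Power factor: PF = P/|S| = 1 (leading).

(a) P = 0.02433 W  (b) Q = -1.98e-05 VAR  (c) S = 0.02433 VA  (d) PF = 1 (leading)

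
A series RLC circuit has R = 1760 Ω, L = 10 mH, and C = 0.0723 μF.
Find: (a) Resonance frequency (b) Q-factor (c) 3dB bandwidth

Step 1 — Resonance: ω₀ = 1/√(LC) = 1/√(0.01·7.23e-08) = 3.719e+04 rad/s.
Step 2 — f₀ = ω₀/(2π) = 5919 Hz.
Step 3 — Series Q: Q = ω₀L/R = 3.719e+04·0.01/1760 = 0.2113.
Step 4 — Bandwidth: Δω = ω₀/Q = 1.76e+05 rad/s; BW = Δω/(2π) = 2.801e+04 Hz.

(a) f₀ = 5919 Hz  (b) Q = 0.2113  (c) BW = 2.801e+04 Hz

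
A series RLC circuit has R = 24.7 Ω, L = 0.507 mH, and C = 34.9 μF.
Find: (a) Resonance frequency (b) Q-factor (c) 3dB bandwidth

Step 1 — Resonance: ω₀ = 1/√(LC) = 1/√(0.000507·3.49e-05) = 7518 rad/s.
Step 2 — f₀ = ω₀/(2π) = 1196 Hz.
Step 3 — Series Q: Q = ω₀L/R = 7518·0.000507/24.7 = 0.1543.
Step 4 — Bandwidth: Δω = ω₀/Q = 4.872e+04 rad/s; BW = Δω/(2π) = 7754 Hz.

(a) f₀ = 1196 Hz  (b) Q = 0.1543  (c) BW = 7754 Hz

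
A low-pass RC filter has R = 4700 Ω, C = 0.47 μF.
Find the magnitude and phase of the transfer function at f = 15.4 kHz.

Step 1 — Angular frequency: ω = 2π·1.54e+04 = 9.676e+04 rad/s.
Step 2 — Transfer function: H(jω) = 1/(1 + jωRC).
Step 3 — Denominator: 1 + jωRC = 1 + j·9.676e+04·4700·4.7e-07 = 1 + j213.7.
Step 4 — H = 2.189e-05 - j0.004678.
Step 5 — Magnitude: |H| = 0.004678 (-46.6 dB); phase: φ = -89.7°.

|H| = 0.004678 (-46.6 dB), φ = -89.7°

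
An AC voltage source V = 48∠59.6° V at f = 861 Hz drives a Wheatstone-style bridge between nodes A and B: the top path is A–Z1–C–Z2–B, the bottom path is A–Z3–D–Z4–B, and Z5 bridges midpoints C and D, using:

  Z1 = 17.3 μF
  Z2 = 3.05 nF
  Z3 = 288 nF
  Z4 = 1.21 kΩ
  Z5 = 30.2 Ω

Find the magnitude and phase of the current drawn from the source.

Step 1 — Angular frequency: ω = 2π·f = 2π·861 = 5410 rad/s.
Step 2 — Component impedances:
  Z1: Z = 1/(jωC) = -j/(ω·C) = 0 - j10.68 Ω
  Z2: Z = 1/(jωC) = -j/(ω·C) = 0 - j6.061e+04 Ω
  Z3: Z = 1/(jωC) = -j/(ω·C) = 0 - j641.8 Ω
  Z4: Z = R = 1210 Ω
  Z5: Z = R = 30.2 Ω
Step 3 — Bridge requires nodal analysis (the Z5 bridge couples midpoints C and D, so the two paths cannot be reduced to a simple series/parallel combination). Setting node B to ground and injecting 1 A at node A, the 3-node admittance system at A, C, D solves to V_A = Z_AB = 1239 - j37.2 Ω = 1239∠-1.7° Ω.
Step 4 — Source phasor: V = 48∠59.6° V = 24.29 + j41.4 V.
Step 5 — Ohm's law: I = V / Z_total = (24.29 + j41.4) / (1239 - j37.2) = 0.01859 + j0.03398 A.
Step 6 — Convert to polar: |I| = 0.03874 A, ∠I = 61.3°.

I = 0.03874∠61.3° A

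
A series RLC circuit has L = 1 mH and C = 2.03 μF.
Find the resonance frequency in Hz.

Step 1 — Resonance condition Im(Z)=0 gives ω₀ = 1/√(LC).
Step 2 — ω₀ = 1/√(0.001·2.03e-06) = 2.219e+04 rad/s.
Step 3 — f₀ = ω₀/(2π) = 3532 Hz.

f₀ = 3532 Hz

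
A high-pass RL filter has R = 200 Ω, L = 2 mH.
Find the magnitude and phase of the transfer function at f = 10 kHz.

Step 1 — Angular frequency: ω = 2π·1e+04 = 6.283e+04 rad/s.
Step 2 — Transfer function: H(jω) = jωL/(R + jωL).
Step 3 — Numerator jωL = j·125.7; denominator R + jωL = 200 + j125.7.
Step 4 — H = 0.283 + j0.4505.
Step 5 — Magnitude: |H| = 0.532 (-5.5 dB); phase: φ = 57.9°.

|H| = 0.532 (-5.5 dB), φ = 57.9°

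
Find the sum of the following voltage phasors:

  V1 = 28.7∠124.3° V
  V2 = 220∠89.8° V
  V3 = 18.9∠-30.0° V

Step 1 — Convert each phasor to rectangular form:
  V1 = 28.7·(cos(124.3°) + j·sin(124.3°)) = -16.17 + j23.71 V
  V2 = 220·(cos(89.8°) + j·sin(89.8°)) = 0.7679 + j220 V
  V3 = 18.9·(cos(-30.0°) + j·sin(-30.0°)) = 16.37 - j9.45 V
Step 2 — Sum components: V_total = 0.9626 + j234.3 V.
Step 3 — Convert to polar: |V_total| = 234.3 V, ∠V_total = 89.8°.

V_total = 234.3∠89.8° V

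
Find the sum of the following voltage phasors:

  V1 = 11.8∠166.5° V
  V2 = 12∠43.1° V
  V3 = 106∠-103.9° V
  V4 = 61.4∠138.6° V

Step 1 — Convert each phasor to rectangular form:
  V1 = 11.8·(cos(166.5°) + j·sin(166.5°)) = -11.47 + j2.755 V
  V2 = 12·(cos(43.1°) + j·sin(43.1°)) = 8.762 + j8.199 V
  V3 = 106·(cos(-103.9°) + j·sin(-103.9°)) = -25.46 - j102.9 V
  V4 = 61.4·(cos(138.6°) + j·sin(138.6°)) = -46.06 + j40.6 V
Step 2 — Sum components: V_total = -74.23 - j51.34 V.
Step 3 — Convert to polar: |V_total| = 90.26 V, ∠V_total = -145.3°.

V_total = 90.26∠-145.3° V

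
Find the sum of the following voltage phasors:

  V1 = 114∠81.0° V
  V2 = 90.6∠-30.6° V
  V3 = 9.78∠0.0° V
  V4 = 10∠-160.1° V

Step 1 — Convert each phasor to rectangular form:
  V1 = 114·(cos(81.0°) + j·sin(81.0°)) = 17.83 + j112.6 V
  V2 = 90.6·(cos(-30.6°) + j·sin(-30.6°)) = 77.98 - j46.12 V
  V3 = 9.78·(cos(0.0°) + j·sin(0.0°)) = 9.78 V
  V4 = 10·(cos(-160.1°) + j·sin(-160.1°)) = -9.403 - j3.404 V
Step 2 — Sum components: V_total = 96.19 + j63.07 V.
Step 3 — Convert to polar: |V_total| = 115 V, ∠V_total = 33.3°.

V_total = 115∠33.3° V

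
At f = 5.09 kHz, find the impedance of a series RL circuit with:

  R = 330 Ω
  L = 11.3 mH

Step 1 — Angular frequency: ω = 2π·f = 2π·5090 = 3.198e+04 rad/s.
Step 2 — Component impedances:
  R: Z = R = 330 Ω
  L: Z = jωL = j·3.198e+04·0.0113 = 0 + j361.4 Ω
Step 3 — Series combination: Z_total = R + L = 330 + j361.4 Ω = 489.4∠47.6° Ω.

Z = 330 + j361.4 Ω = 489.4∠47.6° Ω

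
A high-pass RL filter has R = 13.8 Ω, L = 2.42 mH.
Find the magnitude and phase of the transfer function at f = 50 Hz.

Step 1 — Angular frequency: ω = 2π·50 = 314.2 rad/s.
Step 2 — Transfer function: H(jω) = jωL/(R + jωL).
Step 3 — Numerator jωL = j·0.7603; denominator R + jωL = 13.8 + j0.7603.
Step 4 — H = 0.003026 + j0.05492.
Step 5 — Magnitude: |H| = 0.05501 (-25.2 dB); phase: φ = 86.8°.

|H| = 0.05501 (-25.2 dB), φ = 86.8°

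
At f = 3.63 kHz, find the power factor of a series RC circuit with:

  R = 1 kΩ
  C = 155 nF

Step 1 — Angular frequency: ω = 2π·f = 2π·3630 = 2.281e+04 rad/s.
Step 2 — Component impedances:
  R: Z = R = 1000 Ω
  C: Z = 1/(jωC) = -j/(ω·C) = 0 - j282.9 Ω
Step 3 — Series combination: Z_total = R + C = 1000 - j282.9 Ω = 1039∠-15.8° Ω.
Step 4 — Power factor: PF = cos(φ) = Re(Z)/|Z| = 1000/1039.24 = 0.9622.
Step 5 — Type: Im(Z) = -282.9 ⇒ leading (phase φ = -15.8°).

PF = 0.9622 (leading, φ = -15.8°)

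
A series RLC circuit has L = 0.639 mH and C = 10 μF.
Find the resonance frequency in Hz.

Step 1 — Resonance condition Im(Z)=0 gives ω₀ = 1/√(LC).
Step 2 — ω₀ = 1/√(0.000639·1e-05) = 1.251e+04 rad/s.
Step 3 — f₀ = ω₀/(2π) = 1991 Hz.

f₀ = 1991 Hz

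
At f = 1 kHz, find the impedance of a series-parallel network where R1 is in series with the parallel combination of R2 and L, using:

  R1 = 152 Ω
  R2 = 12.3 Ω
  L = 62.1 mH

Step 1 — Angular frequency: ω = 2π·f = 2π·1000 = 6283 rad/s.
Step 2 — Component impedances:
  R1: Z = R = 152 Ω
  R2: Z = R = 12.3 Ω
  L: Z = jωL = j·6283·0.0621 = 0 + j390.2 Ω
Step 3 — Parallel branch: R2 || L = 1/(1/R2 + 1/L) = 12.29 + j0.3874 Ω.
Step 4 — Series with R1: Z_total = R1 + (R2 || L) = 164.3 + j0.3874 Ω = 164.3∠0.1° Ω.

Z = 164.3 + j0.3874 Ω = 164.3∠0.1° Ω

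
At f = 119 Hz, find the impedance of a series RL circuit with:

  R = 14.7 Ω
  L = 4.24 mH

Step 1 — Angular frequency: ω = 2π·f = 2π·119 = 747.7 rad/s.
Step 2 — Component impedances:
  R: Z = R = 14.7 Ω
  L: Z = jωL = j·747.7·0.00424 = 0 + j3.17 Ω
Step 3 — Series combination: Z_total = R + L = 14.7 + j3.17 Ω = 15.04∠12.2° Ω.

Z = 14.7 + j3.17 Ω = 15.04∠12.2° Ω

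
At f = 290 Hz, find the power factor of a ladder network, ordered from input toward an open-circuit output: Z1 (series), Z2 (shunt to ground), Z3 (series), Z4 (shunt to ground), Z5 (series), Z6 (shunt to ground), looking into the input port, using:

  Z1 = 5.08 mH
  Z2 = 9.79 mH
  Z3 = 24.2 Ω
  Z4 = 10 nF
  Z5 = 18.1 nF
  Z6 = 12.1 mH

Step 1 — Angular frequency: ω = 2π·f = 2π·290 = 1822 rad/s.
Step 2 — Component impedances:
  Z1: Z = jωL = j·1822·0.00508 = 0 + j9.256 Ω
  Z2: Z = jωL = j·1822·0.00979 = 0 + j17.84 Ω
  Z3: Z = R = 24.2 Ω
  Z4: Z = 1/(jωC) = -j/(ω·C) = 0 - j5.488e+04 Ω
  Z5: Z = 1/(jωC) = -j/(ω·C) = 0 - j3.032e+04 Ω
  Z6: Z = jωL = j·1822·0.0121 = 0 + j22.05 Ω
Step 3 — Ladder network (open output): work backward from the far end, alternating series and parallel combinations. Z_in = 2.024e-05 + j27.11 Ω = 27.11∠90.0° Ω.
Step 4 — Power factor: PF = cos(φ) = Re(Z)/|Z| = 2.0244e-05/27.111 = 7.467e-07.
Step 5 — Type: Im(Z) = 27.11 ⇒ lagging (phase φ = 90.0°).

PF = 7.467e-07 (lagging, φ = 90.0°)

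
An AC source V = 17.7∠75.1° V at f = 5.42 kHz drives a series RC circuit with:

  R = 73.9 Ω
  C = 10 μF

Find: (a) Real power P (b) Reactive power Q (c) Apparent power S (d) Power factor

Step 1 — Angular frequency: ω = 2π·f = 2π·5420 = 3.405e+04 rad/s.
Step 2 — Component impedances:
  R: Z = R = 73.9 Ω
  C: Z = 1/(jωC) = -j/(ω·C) = 0 - j2.936 Ω
Step 3 — Series combination: Z_total = R + C = 73.9 - j2.936 Ω = 73.96∠-2.3° Ω.
Step 4 — Source phasor: V = 17.7∠75.1° V = 4.551 + j17.1 V.
Step 5 — Current: I = V / Z = 0.05231 + j0.2335 A = 0.2393∠77.4° A.
Step 6 — Complex power: S = V·I* = 4.233 - j0.1682 VA.
Step 7 — Real power: P = Re(S) = 4.233 W.
Step 8 — Reactive power: Q = Im(S) = -0.1682 VAR.
Step 9 — Apparent power: |S| = 4.236 VA.
Step 10 — Power factor: PF = P/|S| = 0.9992 (leading).

(a) P = 4.233 W  (b) Q = -0.1682 VAR  (c) S = 4.236 VA  (d) PF = 0.9992 (leading)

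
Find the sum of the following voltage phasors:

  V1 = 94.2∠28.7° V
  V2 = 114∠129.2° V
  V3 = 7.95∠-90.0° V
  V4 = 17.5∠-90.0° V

Step 1 — Convert each phasor to rectangular form:
  V1 = 94.2·(cos(28.7°) + j·sin(28.7°)) = 82.63 + j45.24 V
  V2 = 114·(cos(129.2°) + j·sin(129.2°)) = -72.05 + j88.34 V
  V3 = 7.95·(cos(-90.0°) + j·sin(-90.0°)) = 0 - j7.95 V
  V4 = 17.5·(cos(-90.0°) + j·sin(-90.0°)) = 0 - j17.5 V
Step 2 — Sum components: V_total = 10.58 + j108.1 V.
Step 3 — Convert to polar: |V_total| = 108.6 V, ∠V_total = 84.4°.

V_total = 108.6∠84.4° V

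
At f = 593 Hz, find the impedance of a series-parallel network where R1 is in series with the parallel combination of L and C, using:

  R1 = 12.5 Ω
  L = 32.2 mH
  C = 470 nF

Step 1 — Angular frequency: ω = 2π·f = 2π·593 = 3726 rad/s.
Step 2 — Component impedances:
  R1: Z = R = 12.5 Ω
  L: Z = jωL = j·3726·0.0322 = 0 + j120 Ω
  C: Z = 1/(jωC) = -j/(ω·C) = 0 - j571 Ω
Step 3 — Parallel branch: L || C = 1/(1/L + 1/C) = 0 + j151.9 Ω.
Step 4 — Series with R1: Z_total = R1 + (L || C) = 12.5 + j151.9 Ω = 152.4∠85.3° Ω.

Z = 12.5 + j151.9 Ω = 152.4∠85.3° Ω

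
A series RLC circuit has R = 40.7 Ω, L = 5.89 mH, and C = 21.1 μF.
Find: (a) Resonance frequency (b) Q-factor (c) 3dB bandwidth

Step 1 — Resonance: ω₀ = 1/√(LC) = 1/√(0.00589·2.11e-05) = 2837 rad/s.
Step 2 — f₀ = ω₀/(2π) = 451.5 Hz.
Step 3 — Series Q: Q = ω₀L/R = 2837·0.00589/40.7 = 0.4105.
Step 4 — Bandwidth: Δω = ω₀/Q = 6910 rad/s; BW = Δω/(2π) = 1100 Hz.

(a) f₀ = 451.5 Hz  (b) Q = 0.4105  (c) BW = 1100 Hz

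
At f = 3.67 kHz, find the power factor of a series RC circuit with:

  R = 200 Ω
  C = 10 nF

Step 1 — Angular frequency: ω = 2π·f = 2π·3670 = 2.306e+04 rad/s.
Step 2 — Component impedances:
  R: Z = R = 200 Ω
  C: Z = 1/(jωC) = -j/(ω·C) = 0 - j4337 Ω
Step 3 — Series combination: Z_total = R + C = 200 - j4337 Ω = 4341∠-87.4° Ω.
Step 4 — Power factor: PF = cos(φ) = Re(Z)/|Z| = 200/4341 = 0.04607.
Step 5 — Type: Im(Z) = -4337 ⇒ leading (phase φ = -87.4°).

PF = 0.04607 (leading, φ = -87.4°)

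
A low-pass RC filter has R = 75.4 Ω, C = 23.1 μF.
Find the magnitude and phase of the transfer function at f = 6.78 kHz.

Step 1 — Angular frequency: ω = 2π·6780 = 4.26e+04 rad/s.
Step 2 — Transfer function: H(jω) = 1/(1 + jωRC).
Step 3 — Denominator: 1 + jωRC = 1 + j·4.26e+04·75.4·2.31e-05 = 1 + j74.2.
Step 4 — H = 0.0001816 - j0.01347.
Step 5 — Magnitude: |H| = 0.01348 (-37.4 dB); phase: φ = -89.2°.

|H| = 0.01348 (-37.4 dB), φ = -89.2°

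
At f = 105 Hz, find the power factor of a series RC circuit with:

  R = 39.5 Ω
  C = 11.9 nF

Step 1 — Angular frequency: ω = 2π·f = 2π·105 = 659.7 rad/s.
Step 2 — Component impedances:
  R: Z = R = 39.5 Ω
  C: Z = 1/(jωC) = -j/(ω·C) = 0 - j1.274e+05 Ω
Step 3 — Series combination: Z_total = R + C = 39.5 - j1.274e+05 Ω = 1.274e+05∠-90.0° Ω.
Step 4 — Power factor: PF = cos(φ) = Re(Z)/|Z| = 39.5/1.2737e+05 = 0.0003101.
Step 5 — Type: Im(Z) = -1.274e+05 ⇒ leading (phase φ = -90.0°).

PF = 0.0003101 (leading, φ = -90.0°)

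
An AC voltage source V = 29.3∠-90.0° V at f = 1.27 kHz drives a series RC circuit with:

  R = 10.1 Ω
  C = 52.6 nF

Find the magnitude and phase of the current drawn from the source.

Step 1 — Angular frequency: ω = 2π·f = 2π·1270 = 7980 rad/s.
Step 2 — Component impedances:
  R: Z = R = 10.1 Ω
  C: Z = 1/(jωC) = -j/(ω·C) = 0 - j2382 Ω
Step 3 — Series combination: Z_total = R + C = 10.1 - j2382 Ω = 2383∠-89.8° Ω.
Step 4 — Source phasor: V = 29.3∠-90.0° V = 0 - j29.3 V.
Step 5 — Ohm's law: I = V / Z_total = (0 - j29.3) / (10.1 - j2382) = 0.0123 - j5.213e-05 A.
Step 6 — Convert to polar: |I| = 0.0123 A, ∠I = -0.2°.

I = 0.0123∠-0.2° A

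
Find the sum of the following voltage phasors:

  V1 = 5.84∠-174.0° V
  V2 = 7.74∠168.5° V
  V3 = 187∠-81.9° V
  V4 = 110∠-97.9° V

Step 1 — Convert each phasor to rectangular form:
  V1 = 5.84·(cos(-174.0°) + j·sin(-174.0°)) = -5.808 - j0.6104 V
  V2 = 7.74·(cos(168.5°) + j·sin(168.5°)) = -7.585 + j1.543 V
  V3 = 187·(cos(-81.9°) + j·sin(-81.9°)) = 26.35 - j185.1 V
  V4 = 110·(cos(-97.9°) + j·sin(-97.9°)) = -15.12 - j109 V
Step 2 — Sum components: V_total = -2.163 - j293.2 V.
Step 3 — Convert to polar: |V_total| = 293.2 V, ∠V_total = -90.4°.

V_total = 293.2∠-90.4° V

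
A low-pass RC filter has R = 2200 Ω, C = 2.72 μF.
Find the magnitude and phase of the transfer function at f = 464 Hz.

Step 1 — Angular frequency: ω = 2π·464 = 2915 rad/s.
Step 2 — Transfer function: H(jω) = 1/(1 + jωRC).
Step 3 — Denominator: 1 + jωRC = 1 + j·2915·2200·2.72e-06 = 1 + j17.45.
Step 4 — H = 0.003275 - j0.05713.
Step 5 — Magnitude: |H| = 0.05723 (-24.8 dB); phase: φ = -86.7°.

|H| = 0.05723 (-24.8 dB), φ = -86.7°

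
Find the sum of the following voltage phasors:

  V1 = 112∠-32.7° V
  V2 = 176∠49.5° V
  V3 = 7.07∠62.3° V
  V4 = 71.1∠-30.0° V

Step 1 — Convert each phasor to rectangular form:
  V1 = 112·(cos(-32.7°) + j·sin(-32.7°)) = 94.25 - j60.51 V
  V2 = 176·(cos(49.5°) + j·sin(49.5°)) = 114.3 + j133.8 V
  V3 = 7.07·(cos(62.3°) + j·sin(62.3°)) = 3.286 + j6.26 V
  V4 = 71.1·(cos(-30.0°) + j·sin(-30.0°)) = 61.57 - j35.55 V
Step 2 — Sum components: V_total = 273.4 + j44.03 V.
Step 3 — Convert to polar: |V_total| = 276.9 V, ∠V_total = 9.1°.

V_total = 276.9∠9.1° V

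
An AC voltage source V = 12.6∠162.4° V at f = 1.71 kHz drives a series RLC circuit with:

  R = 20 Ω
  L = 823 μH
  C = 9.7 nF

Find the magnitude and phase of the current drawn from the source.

Step 1 — Angular frequency: ω = 2π·f = 2π·1710 = 1.074e+04 rad/s.
Step 2 — Component impedances:
  R: Z = R = 20 Ω
  L: Z = jωL = j·1.074e+04·0.000823 = 0 + j8.843 Ω
  C: Z = 1/(jωC) = -j/(ω·C) = 0 - j9595 Ω
Step 3 — Series combination: Z_total = R + L + C = 20 - j9586 Ω = 9586∠-89.9° Ω.
Step 4 — Source phasor: V = 12.6∠162.4° V = -12.01 + j3.81 V.
Step 5 — Ohm's law: I = V / Z_total = (-12.01 + j3.81) / (20 - j9586) = -0.0004 - j0.001252 A.
Step 6 — Convert to polar: |I| = 0.001314 A, ∠I = -107.7°.

I = 0.001314∠-107.7° A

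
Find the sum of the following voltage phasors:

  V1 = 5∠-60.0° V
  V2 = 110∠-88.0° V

Step 1 — Convert each phasor to rectangular form:
  V1 = 5·(cos(-60.0°) + j·sin(-60.0°)) = 2.5 - j4.33 V
  V2 = 110·(cos(-88.0°) + j·sin(-88.0°)) = 3.839 - j109.9 V
Step 2 — Sum components: V_total = 6.339 - j114.3 V.
Step 3 — Convert to polar: |V_total| = 114.4 V, ∠V_total = -86.8°.

V_total = 114.4∠-86.8° V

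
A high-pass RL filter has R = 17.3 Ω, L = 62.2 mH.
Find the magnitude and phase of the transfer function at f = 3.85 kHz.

Step 1 — Angular frequency: ω = 2π·3850 = 2.419e+04 rad/s.
Step 2 — Transfer function: H(jω) = jωL/(R + jωL).
Step 3 — Numerator jωL = j·1505; denominator R + jωL = 17.3 + j1505.
Step 4 — H = 0.9999 + j0.0115.
Step 5 — Magnitude: |H| = 0.9999 (-0.0 dB); phase: φ = 0.7°.

|H| = 0.9999 (-0.0 dB), φ = 0.7°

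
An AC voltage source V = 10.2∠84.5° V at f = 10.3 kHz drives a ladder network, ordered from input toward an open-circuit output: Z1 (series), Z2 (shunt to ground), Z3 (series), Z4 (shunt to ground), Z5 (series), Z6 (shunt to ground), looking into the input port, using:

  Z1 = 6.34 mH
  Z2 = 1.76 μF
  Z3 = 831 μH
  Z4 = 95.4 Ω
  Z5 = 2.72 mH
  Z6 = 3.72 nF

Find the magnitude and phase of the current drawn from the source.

Step 1 — Angular frequency: ω = 2π·f = 2π·1.03e+04 = 6.472e+04 rad/s.
Step 2 — Component impedances:
  Z1: Z = jωL = j·6.472e+04·0.00634 = 0 + j410.3 Ω
  Z2: Z = 1/(jωC) = -j/(ω·C) = 0 - j8.78 Ω
  Z3: Z = jωL = j·6.472e+04·0.000831 = 0 + j53.78 Ω
  Z4: Z = R = 95.4 Ω
  Z5: Z = jωL = j·6.472e+04·0.00272 = 0 + j176 Ω
  Z6: Z = 1/(jωC) = -j/(ω·C) = 0 - j4154 Ω
Step 3 — Ladder network (open output): work backward from the far end, alternating series and parallel combinations. Z_in = 0.6733 + j401.2 Ω = 401.2∠89.9° Ω.
Step 4 — Source phasor: V = 10.2∠84.5° V = 0.9776 + j10.15 V.
Step 5 — Ohm's law: I = V / Z_total = (0.9776 + j10.15) / (0.6733 + j401.2) = 0.02531 - j0.002394 A.
Step 6 — Convert to polar: |I| = 0.02542 A, ∠I = -5.4°.

I = 0.02542∠-5.4° A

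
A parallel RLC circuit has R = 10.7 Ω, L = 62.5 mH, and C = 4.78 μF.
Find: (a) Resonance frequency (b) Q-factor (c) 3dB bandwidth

Step 1 — Resonance: ω₀ = 1/√(LC) = 1/√(0.0625·4.78e-06) = 1830 rad/s.
Step 2 — f₀ = ω₀/(2π) = 291.2 Hz.
Step 3 — Parallel Q: Q = R/(ω₀L) = 10.7/(1830·0.0625) = 0.09357.
Step 4 — Bandwidth: Δω = ω₀/Q = 1.955e+04 rad/s; BW = Δω/(2π) = 3112 Hz.

(a) f₀ = 291.2 Hz  (b) Q = 0.09357  (c) BW = 3112 Hz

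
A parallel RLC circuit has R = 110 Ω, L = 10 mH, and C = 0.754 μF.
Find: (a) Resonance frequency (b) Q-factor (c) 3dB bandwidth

Step 1 — Resonance: ω₀ = 1/√(LC) = 1/√(0.01·7.54e-07) = 1.152e+04 rad/s.
Step 2 — f₀ = ω₀/(2π) = 1833 Hz.
Step 3 — Parallel Q: Q = R/(ω₀L) = 110/(1.152e+04·0.01) = 0.9552.
Step 4 — Bandwidth: Δω = ω₀/Q = 1.206e+04 rad/s; BW = Δω/(2π) = 1919 Hz.

(a) f₀ = 1833 Hz  (b) Q = 0.9552  (c) BW = 1919 Hz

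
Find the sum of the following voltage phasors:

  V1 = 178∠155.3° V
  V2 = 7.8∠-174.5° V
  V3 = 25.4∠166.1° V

Step 1 — Convert each phasor to rectangular form:
  V1 = 178·(cos(155.3°) + j·sin(155.3°)) = -161.7 + j74.38 V
  V2 = 7.8·(cos(-174.5°) + j·sin(-174.5°)) = -7.764 - j0.7476 V
  V3 = 25.4·(cos(166.1°) + j·sin(166.1°)) = -24.66 + j6.102 V
Step 2 — Sum components: V_total = -194.1 + j79.73 V.
Step 3 — Convert to polar: |V_total| = 209.9 V, ∠V_total = 157.7°.

V_total = 209.9∠157.7° V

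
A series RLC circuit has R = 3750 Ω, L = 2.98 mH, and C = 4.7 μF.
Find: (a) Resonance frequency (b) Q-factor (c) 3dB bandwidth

Step 1 — Resonance: ω₀ = 1/√(LC) = 1/√(0.00298·4.7e-06) = 8450 rad/s.
Step 2 — f₀ = ω₀/(2π) = 1345 Hz.
Step 3 — Series Q: Q = ω₀L/R = 8450·0.00298/3750 = 0.006715.
Step 4 — Bandwidth: Δω = ω₀/Q = 1.258e+06 rad/s; BW = Δω/(2π) = 2.003e+05 Hz.

(a) f₀ = 1345 Hz  (b) Q = 0.006715  (c) BW = 2.003e+05 Hz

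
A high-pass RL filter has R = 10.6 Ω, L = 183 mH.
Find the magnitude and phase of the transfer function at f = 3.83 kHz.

Step 1 — Angular frequency: ω = 2π·3830 = 2.406e+04 rad/s.
Step 2 — Transfer function: H(jω) = jωL/(R + jωL).
Step 3 — Numerator jωL = j·4404; denominator R + jωL = 10.6 + j4404.
Step 4 — H = 1 + j0.002407.
Step 5 — Magnitude: |H| = 1 (-0.0 dB); phase: φ = 0.1°.

|H| = 1 (-0.0 dB), φ = 0.1°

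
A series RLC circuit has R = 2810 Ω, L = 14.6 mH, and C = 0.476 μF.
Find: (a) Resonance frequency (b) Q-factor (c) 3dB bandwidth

Step 1 — Resonance: ω₀ = 1/√(LC) = 1/√(0.0146·4.76e-07) = 1.2e+04 rad/s.
Step 2 — f₀ = ω₀/(2π) = 1909 Hz.
Step 3 — Series Q: Q = ω₀L/R = 1.2e+04·0.0146/2810 = 0.06233.
Step 4 — Bandwidth: Δω = ω₀/Q = 1.925e+05 rad/s; BW = Δω/(2π) = 3.063e+04 Hz.

(a) f₀ = 1909 Hz  (b) Q = 0.06233  (c) BW = 3.063e+04 Hz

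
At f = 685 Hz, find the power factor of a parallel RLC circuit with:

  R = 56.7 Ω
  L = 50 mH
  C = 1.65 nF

Step 1 — Angular frequency: ω = 2π·f = 2π·685 = 4304 rad/s.
Step 2 — Component impedances:
  R: Z = R = 56.7 Ω
  L: Z = jωL = j·4304·0.05 = 0 + j215.2 Ω
  C: Z = 1/(jωC) = -j/(ω·C) = 0 - j1.408e+05 Ω
Step 3 — Parallel combination: 1/Z_total = 1/R + 1/L + 1/C; Z_total = 53.03 + j13.95 Ω = 54.83∠14.7° Ω.
Step 4 — Power factor: PF = cos(φ) = Re(Z)/|Z| = 53.03/54.834 = 0.9671.
Step 5 — Type: Im(Z) = 13.95 ⇒ lagging (phase φ = 14.7°).

PF = 0.9671 (lagging, φ = 14.7°)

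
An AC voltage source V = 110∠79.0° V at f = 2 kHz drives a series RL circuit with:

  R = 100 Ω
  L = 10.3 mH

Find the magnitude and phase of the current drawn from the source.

Step 1 — Angular frequency: ω = 2π·f = 2π·2000 = 1.257e+04 rad/s.
Step 2 — Component impedances:
  R: Z = R = 100 Ω
  L: Z = jωL = j·1.257e+04·0.0103 = 0 + j129.4 Ω
Step 3 — Series combination: Z_total = R + L = 100 + j129.4 Ω = 163.6∠52.3° Ω.
Step 4 — Source phasor: V = 110∠79.0° V = 20.99 + j108 V.
Step 5 — Ohm's law: I = V / Z_total = (20.99 + j108) / (100 + j129.4) = 0.6009 + j0.3021 A.
Step 6 — Convert to polar: |I| = 0.6725 A, ∠I = 26.7°.

I = 0.6725∠26.7° A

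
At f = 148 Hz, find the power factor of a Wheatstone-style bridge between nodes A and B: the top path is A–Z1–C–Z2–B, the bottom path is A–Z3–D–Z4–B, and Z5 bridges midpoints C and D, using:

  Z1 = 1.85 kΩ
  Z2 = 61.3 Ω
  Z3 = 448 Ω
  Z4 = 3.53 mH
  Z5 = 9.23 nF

Step 1 — Angular frequency: ω = 2π·f = 2π·148 = 929.9 rad/s.
Step 2 — Component impedances:
  Z1: Z = R = 1850 Ω
  Z2: Z = R = 61.3 Ω
  Z3: Z = R = 448 Ω
  Z4: Z = jωL = j·929.9·0.00353 = 0 + j3.283 Ω
  Z5: Z = 1/(jωC) = -j/(ω·C) = 0 - j1.165e+05 Ω
Step 3 — Bridge requires nodal analysis (the Z5 bridge couples midpoints C and D, so the two paths cannot be reduced to a simple series/parallel combination). Setting node B to ground and injecting 1 A at node A, the 3-node admittance system at A, C, D solves to V_A = Z_AB = 362.9 + j2.153 Ω = 362.9∠0.3° Ω.
Step 4 — Power factor: PF = cos(φ) = Re(Z)/|Z| = 362.9/362.9 = 1.
Step 5 — Type: Im(Z) = 2.153 ⇒ lagging (phase φ = 0.3°).

PF = 1 (lagging, φ = 0.3°)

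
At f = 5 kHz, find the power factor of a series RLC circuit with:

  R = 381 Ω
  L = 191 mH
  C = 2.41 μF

Step 1 — Angular frequency: ω = 2π·f = 2π·5000 = 3.142e+04 rad/s.
Step 2 — Component impedances:
  R: Z = R = 381 Ω
  L: Z = jωL = j·3.142e+04·0.191 = 0 + j6000 Ω
  C: Z = 1/(jωC) = -j/(ω·C) = 0 - j13.21 Ω
Step 3 — Series combination: Z_total = R + L + C = 381 + j5987 Ω = 5999∠86.4° Ω.
Step 4 — Power factor: PF = cos(φ) = Re(Z)/|Z| = 381/5999 = 0.06351.
Step 5 — Type: Im(Z) = 5987 ⇒ lagging (phase φ = 86.4°).

PF = 0.06351 (lagging, φ = 86.4°)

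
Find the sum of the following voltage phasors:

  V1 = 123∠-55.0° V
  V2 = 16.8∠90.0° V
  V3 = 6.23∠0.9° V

Step 1 — Convert each phasor to rectangular form:
  V1 = 123·(cos(-55.0°) + j·sin(-55.0°)) = 70.55 - j100.8 V
  V2 = 16.8·(cos(90.0°) + j·sin(90.0°)) = 0 + j16.8 V
  V3 = 6.23·(cos(0.9°) + j·sin(0.9°)) = 6.229 + j0.09786 V
Step 2 — Sum components: V_total = 76.78 - j83.86 V.
Step 3 — Convert to polar: |V_total| = 113.7 V, ∠V_total = -47.5°.

V_total = 113.7∠-47.5° V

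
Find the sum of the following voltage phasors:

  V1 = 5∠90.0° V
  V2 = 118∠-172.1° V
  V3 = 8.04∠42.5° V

Step 1 — Convert each phasor to rectangular form:
  V1 = 5·(cos(90.0°) + j·sin(90.0°)) = 0 + j5 V
  V2 = 118·(cos(-172.1°) + j·sin(-172.1°)) = -116.9 - j16.22 V
  V3 = 8.04·(cos(42.5°) + j·sin(42.5°)) = 5.928 + j5.432 V
Step 2 — Sum components: V_total = -111 - j5.787 V.
Step 3 — Convert to polar: |V_total| = 111.1 V, ∠V_total = -177.0°.

V_total = 111.1∠-177.0° V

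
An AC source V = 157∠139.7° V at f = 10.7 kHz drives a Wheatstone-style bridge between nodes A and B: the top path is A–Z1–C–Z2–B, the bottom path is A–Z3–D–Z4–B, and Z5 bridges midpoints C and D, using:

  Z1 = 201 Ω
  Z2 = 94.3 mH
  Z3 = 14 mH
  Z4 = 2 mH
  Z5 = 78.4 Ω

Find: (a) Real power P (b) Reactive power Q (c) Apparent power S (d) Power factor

Step 1 — Angular frequency: ω = 2π·f = 2π·1.07e+04 = 6.723e+04 rad/s.
Step 2 — Component impedances:
  Z1: Z = R = 201 Ω
  Z2: Z = jωL = j·6.723e+04·0.0943 = 0 + j6340 Ω
  Z3: Z = jωL = j·6.723e+04·0.014 = 0 + j941.2 Ω
  Z4: Z = jωL = j·6.723e+04·0.002 = 0 + j134.5 Ω
  Z5: Z = R = 78.4 Ω
Step 3 — Bridge requires nodal analysis (the Z5 bridge couples midpoints C and D, so the two paths cannot be reduced to a simple series/parallel combination). Setting node B to ground and injecting 1 A at node A, the 3-node admittance system at A, C, D solves to V_A = Z_AB = 253.3 + j207.7 Ω = 327.6∠39.3° Ω.
Step 4 — Source phasor: V = 157∠139.7° V = -119.7 + j101.5 V.
Step 5 — Current: I = V / Z = -0.08614 + j0.4714 A = 0.4792∠100.4° A.
Step 6 — Complex power: S = V·I* = 58.19 + j47.7 VA.
Step 7 — Real power: P = Re(S) = 58.19 W.
Step 8 — Reactive power: Q = Im(S) = 47.7 VAR.
Step 9 — Apparent power: |S| = 75.24 VA.
Step 10 — Power factor: PF = P/|S| = 0.7733 (lagging).

(a) P = 58.19 W  (b) Q = 47.7 VAR  (c) S = 75.24 VA  (d) PF = 0.7733 (lagging)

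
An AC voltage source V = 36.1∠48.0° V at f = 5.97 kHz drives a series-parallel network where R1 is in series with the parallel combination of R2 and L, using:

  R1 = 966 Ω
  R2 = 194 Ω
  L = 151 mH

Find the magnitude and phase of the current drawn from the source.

Step 1 — Angular frequency: ω = 2π·f = 2π·5970 = 3.751e+04 rad/s.
Step 2 — Component impedances:
  R1: Z = R = 966 Ω
  R2: Z = R = 194 Ω
  L: Z = jωL = j·3.751e+04·0.151 = 0 + j5664 Ω
Step 3 — Parallel branch: R2 || L = 1/(1/R2 + 1/L) = 193.8 + j6.637 Ω.
Step 4 — Series with R1: Z_total = R1 + (R2 || L) = 1160 + j6.637 Ω = 1160∠0.3° Ω.
Step 5 — Source phasor: V = 36.1∠48.0° V = 24.16 + j26.83 V.
Step 6 — Ohm's law: I = V / Z_total = (24.16 + j26.83) / (1160 + j6.637) = 0.02096 + j0.02301 A.
Step 7 — Convert to polar: |I| = 0.03113 A, ∠I = 47.7°.

I = 0.03113∠47.7° A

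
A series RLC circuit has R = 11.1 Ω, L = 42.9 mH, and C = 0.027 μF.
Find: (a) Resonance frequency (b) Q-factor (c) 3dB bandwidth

Step 1 — Resonance condition Im(Z)=0 gives ω₀ = 1/√(LC).
Step 2 — ω₀ = 1/√(0.0429·2.7e-08) = 2.938e+04 rad/s.
Step 3 — f₀ = ω₀/(2π) = 4676 Hz.
Step 4 — Series Q: Q = ω₀L/R = 2.938e+04·0.0429/11.1 = 113.6.
Step 5 — 3dB bandwidth: Δω = ω₀/Q = 258.7 rad/s; BW = Δω/(2π) = 41.18 Hz.

(a) f₀ = 4676 Hz  (b) Q = 113.6  (c) BW = 41.18 Hz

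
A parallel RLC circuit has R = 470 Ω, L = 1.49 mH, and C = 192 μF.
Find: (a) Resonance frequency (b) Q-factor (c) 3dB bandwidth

Step 1 — Resonance: ω₀ = 1/√(LC) = 1/√(0.00149·0.000192) = 1870 rad/s.
Step 2 — f₀ = ω₀/(2π) = 297.6 Hz.
Step 3 — Parallel Q: Q = R/(ω₀L) = 470/(1870·0.00149) = 168.7.
Step 4 — Bandwidth: Δω = ω₀/Q = 11.08 rad/s; BW = Δω/(2π) = 1.764 Hz.

(a) f₀ = 297.6 Hz  (b) Q = 168.7  (c) BW = 1.764 Hz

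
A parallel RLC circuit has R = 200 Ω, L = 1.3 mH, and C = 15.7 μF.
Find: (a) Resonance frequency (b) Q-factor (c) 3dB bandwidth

Step 1 — Resonance: ω₀ = 1/√(LC) = 1/√(0.0013·1.57e-05) = 7000 rad/s.
Step 2 — f₀ = ω₀/(2π) = 1114 Hz.
Step 3 — Parallel Q: Q = R/(ω₀L) = 200/(7000·0.0013) = 21.98.
Step 4 — Bandwidth: Δω = ω₀/Q = 318.5 rad/s; BW = Δω/(2π) = 50.69 Hz.

(a) f₀ = 1114 Hz  (b) Q = 21.98  (c) BW = 50.69 Hz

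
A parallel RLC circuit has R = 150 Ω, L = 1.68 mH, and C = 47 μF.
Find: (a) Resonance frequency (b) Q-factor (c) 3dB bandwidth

Step 1 — Resonance: ω₀ = 1/√(LC) = 1/√(0.00168·4.7e-05) = 3559 rad/s.
Step 2 — f₀ = ω₀/(2π) = 566.4 Hz.
Step 3 — Parallel Q: Q = R/(ω₀L) = 150/(3559·0.00168) = 25.09.
Step 4 — Bandwidth: Δω = ω₀/Q = 141.8 rad/s; BW = Δω/(2π) = 22.58 Hz.

(a) f₀ = 566.4 Hz  (b) Q = 25.09  (c) BW = 22.58 Hz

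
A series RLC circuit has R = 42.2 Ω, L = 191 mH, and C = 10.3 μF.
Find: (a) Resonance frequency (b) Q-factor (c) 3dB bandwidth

Step 1 — Resonance: ω₀ = 1/√(LC) = 1/√(0.191·1.03e-05) = 713 rad/s.
Step 2 — f₀ = ω₀/(2π) = 113.5 Hz.
Step 3 — Series Q: Q = ω₀L/R = 713·0.191/42.2 = 3.227.
Step 4 — Bandwidth: Δω = ω₀/Q = 220.9 rad/s; BW = Δω/(2π) = 35.16 Hz.

(a) f₀ = 113.5 Hz  (b) Q = 3.227  (c) BW = 35.16 Hz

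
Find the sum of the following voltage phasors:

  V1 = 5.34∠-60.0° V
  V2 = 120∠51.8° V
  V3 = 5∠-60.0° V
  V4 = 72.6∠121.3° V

Step 1 — Convert each phasor to rectangular form:
  V1 = 5.34·(cos(-60.0°) + j·sin(-60.0°)) = 2.67 - j4.625 V
  V2 = 120·(cos(51.8°) + j·sin(51.8°)) = 74.21 + j94.3 V
  V3 = 5·(cos(-60.0°) + j·sin(-60.0°)) = 2.5 - j4.33 V
  V4 = 72.6·(cos(121.3°) + j·sin(121.3°)) = -37.72 + j62.03 V
Step 2 — Sum components: V_total = 41.66 + j147.4 V.
Step 3 — Convert to polar: |V_total| = 153.2 V, ∠V_total = 74.2°.

V_total = 153.2∠74.2° V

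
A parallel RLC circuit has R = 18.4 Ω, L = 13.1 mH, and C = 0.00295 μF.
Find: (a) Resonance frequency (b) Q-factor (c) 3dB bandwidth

Step 1 — Resonance: ω₀ = 1/√(LC) = 1/√(0.0131·2.95e-09) = 1.609e+05 rad/s.
Step 2 — f₀ = ω₀/(2π) = 2.56e+04 Hz.
Step 3 — Parallel Q: Q = R/(ω₀L) = 18.4/(1.609e+05·0.0131) = 0.008732.
Step 4 — Bandwidth: Δω = ω₀/Q = 1.842e+07 rad/s; BW = Δω/(2π) = 2.932e+06 Hz.

(a) f₀ = 2.56e+04 Hz  (b) Q = 0.008732  (c) BW = 2.932e+06 Hz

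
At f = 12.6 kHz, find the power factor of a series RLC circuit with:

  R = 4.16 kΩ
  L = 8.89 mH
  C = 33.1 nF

Step 1 — Angular frequency: ω = 2π·f = 2π·1.26e+04 = 7.917e+04 rad/s.
Step 2 — Component impedances:
  R: Z = R = 4160 Ω
  L: Z = jωL = j·7.917e+04·0.00889 = 0 + j703.8 Ω
  C: Z = 1/(jωC) = -j/(ω·C) = 0 - j381.6 Ω
Step 3 — Series combination: Z_total = R + L + C = 4160 + j322.2 Ω = 4172∠4.4° Ω.
Step 4 — Power factor: PF = cos(φ) = Re(Z)/|Z| = 4160/4172.5 = 0.997.
Step 5 — Type: Im(Z) = 322.2 ⇒ lagging (phase φ = 4.4°).

PF = 0.997 (lagging, φ = 4.4°)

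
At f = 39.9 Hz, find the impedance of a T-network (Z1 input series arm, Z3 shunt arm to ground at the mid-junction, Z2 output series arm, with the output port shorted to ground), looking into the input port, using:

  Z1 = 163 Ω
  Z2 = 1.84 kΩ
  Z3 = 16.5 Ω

Step 1 — Angular frequency: ω = 2π·f = 2π·39.9 = 250.7 rad/s.
Step 2 — Component impedances:
  Z1: Z = R = 163 Ω
  Z2: Z = R = 1840 Ω
  Z3: Z = R = 16.5 Ω
Step 3 — With the output port shorted to ground, the output series arm Z2 runs from the junction to ground; the shunt arm Z3 also runs from the junction to ground. They appear in parallel: Z3 || Z2 = 16.35 Ω.
Step 4 — Series with input arm Z1: Z_in = Z1 + (Z3 || Z2) = 179.4 Ω = 179.4∠0.0° Ω.

Z = 179.4 Ω = 179.4∠0.0° Ω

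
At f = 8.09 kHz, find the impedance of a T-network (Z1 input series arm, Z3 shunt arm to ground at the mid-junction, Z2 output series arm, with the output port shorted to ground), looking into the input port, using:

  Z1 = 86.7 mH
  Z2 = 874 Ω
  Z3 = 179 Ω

Step 1 — Angular frequency: ω = 2π·f = 2π·8090 = 5.083e+04 rad/s.
Step 2 — Component impedances:
  Z1: Z = jωL = j·5.083e+04·0.0867 = 0 + j4407 Ω
  Z2: Z = R = 874 Ω
  Z3: Z = R = 179 Ω
Step 3 — With the output port shorted to ground, the output series arm Z2 runs from the junction to ground; the shunt arm Z3 also runs from the junction to ground. They appear in parallel: Z3 || Z2 = 148.6 Ω.
Step 4 — Series with input arm Z1: Z_in = Z1 + (Z3 || Z2) = 148.6 + j4407 Ω = 4410∠88.1° Ω.

Z = 148.6 + j4407 Ω = 4410∠88.1° Ω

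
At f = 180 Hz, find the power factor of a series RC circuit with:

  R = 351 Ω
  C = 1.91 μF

Step 1 — Angular frequency: ω = 2π·f = 2π·180 = 1131 rad/s.
Step 2 — Component impedances:
  R: Z = R = 351 Ω
  C: Z = 1/(jωC) = -j/(ω·C) = 0 - j462.9 Ω
Step 3 — Series combination: Z_total = R + C = 351 - j462.9 Ω = 581∠-52.8° Ω.
Step 4 — Power factor: PF = cos(φ) = Re(Z)/|Z| = 351/580.95 = 0.6042.
Step 5 — Type: Im(Z) = -462.9 ⇒ leading (phase φ = -52.8°).

PF = 0.6042 (leading, φ = -52.8°)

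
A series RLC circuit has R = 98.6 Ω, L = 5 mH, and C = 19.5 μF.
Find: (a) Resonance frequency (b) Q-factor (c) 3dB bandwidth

Step 1 — Resonance condition Im(Z)=0 gives ω₀ = 1/√(LC).
Step 2 — ω₀ = 1/√(0.005·1.95e-05) = 3203 rad/s.
Step 3 — f₀ = ω₀/(2π) = 509.7 Hz.
Step 4 — Series Q: Q = ω₀L/R = 3203·0.005/98.6 = 0.1624.
Step 5 — 3dB bandwidth: Δω = ω₀/Q = 1.972e+04 rad/s; BW = Δω/(2π) = 3139 Hz.

(a) f₀ = 509.7 Hz  (b) Q = 0.1624  (c) BW = 3139 Hz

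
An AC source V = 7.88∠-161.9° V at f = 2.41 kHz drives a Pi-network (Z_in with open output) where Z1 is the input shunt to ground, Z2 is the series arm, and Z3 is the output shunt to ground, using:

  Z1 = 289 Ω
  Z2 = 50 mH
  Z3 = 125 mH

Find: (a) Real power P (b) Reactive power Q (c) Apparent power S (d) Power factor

Step 1 — Angular frequency: ω = 2π·f = 2π·2410 = 1.514e+04 rad/s.
Step 2 — Component impedances:
  Z1: Z = R = 289 Ω
  Z2: Z = jωL = j·1.514e+04·0.05 = 0 + j757.1 Ω
  Z3: Z = jωL = j·1.514e+04·0.125 = 0 + j1893 Ω
Step 3 — With open output, the series arm Z2 and the output shunt Z3 appear in series to ground: Z2 + Z3 = 0 + j2650 Ω.
Step 4 — Parallel with input shunt Z1: Z_in = Z1 || (Z2 + Z3) = 285.6 + j31.15 Ω = 287.3∠6.2° Ω.
Step 5 — Source phasor: V = 7.88∠-161.9° V = -7.49 - j2.448 V.
Step 6 — Current: I = V / Z = -0.02684 - j0.005645 A = 0.02743∠-168.1° A.
Step 7 — Complex power: S = V·I* = 0.2149 + j0.02343 VA.
Step 8 — Real power: P = Re(S) = 0.2149 W.
Step 9 — Reactive power: Q = Im(S) = 0.02343 VAR.
Step 10 — Apparent power: |S| = 0.2161 VA.
Step 11 — Power factor: PF = P/|S| = 0.9941 (lagging).

(a) P = 0.2149 W  (b) Q = 0.02343 VAR  (c) S = 0.2161 VA  (d) PF = 0.9941 (lagging)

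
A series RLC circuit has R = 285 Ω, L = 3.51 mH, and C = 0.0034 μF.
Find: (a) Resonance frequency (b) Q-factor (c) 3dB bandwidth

Step 1 — Resonance: ω₀ = 1/√(LC) = 1/√(0.00351·3.4e-09) = 2.895e+05 rad/s.
Step 2 — f₀ = ω₀/(2π) = 4.607e+04 Hz.
Step 3 — Series Q: Q = ω₀L/R = 2.895e+05·0.00351/285 = 3.565.
Step 4 — Bandwidth: Δω = ω₀/Q = 8.12e+04 rad/s; BW = Δω/(2π) = 1.292e+04 Hz.

(a) f₀ = 4.607e+04 Hz  (b) Q = 3.565  (c) BW = 1.292e+04 Hz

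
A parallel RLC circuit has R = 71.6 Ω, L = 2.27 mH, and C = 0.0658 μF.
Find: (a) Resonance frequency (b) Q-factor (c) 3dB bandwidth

Step 1 — Resonance: ω₀ = 1/√(LC) = 1/√(0.00227·6.58e-08) = 8.182e+04 rad/s.
Step 2 — f₀ = ω₀/(2π) = 1.302e+04 Hz.
Step 3 — Parallel Q: Q = R/(ω₀L) = 71.6/(8.182e+04·0.00227) = 0.3855.
Step 4 — Bandwidth: Δω = ω₀/Q = 2.123e+05 rad/s; BW = Δω/(2π) = 3.378e+04 Hz.

(a) f₀ = 1.302e+04 Hz  (b) Q = 0.3855  (c) BW = 3.378e+04 Hz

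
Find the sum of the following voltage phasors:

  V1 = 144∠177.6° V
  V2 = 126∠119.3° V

Step 1 — Convert each phasor to rectangular form:
  V1 = 144·(cos(177.6°) + j·sin(177.6°)) = -143.9 + j6.03 V
  V2 = 126·(cos(119.3°) + j·sin(119.3°)) = -61.66 + j109.9 V
Step 2 — Sum components: V_total = -205.5 + j115.9 V.
Step 3 — Convert to polar: |V_total| = 236 V, ∠V_total = 150.6°.

V_total = 236∠150.6° V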